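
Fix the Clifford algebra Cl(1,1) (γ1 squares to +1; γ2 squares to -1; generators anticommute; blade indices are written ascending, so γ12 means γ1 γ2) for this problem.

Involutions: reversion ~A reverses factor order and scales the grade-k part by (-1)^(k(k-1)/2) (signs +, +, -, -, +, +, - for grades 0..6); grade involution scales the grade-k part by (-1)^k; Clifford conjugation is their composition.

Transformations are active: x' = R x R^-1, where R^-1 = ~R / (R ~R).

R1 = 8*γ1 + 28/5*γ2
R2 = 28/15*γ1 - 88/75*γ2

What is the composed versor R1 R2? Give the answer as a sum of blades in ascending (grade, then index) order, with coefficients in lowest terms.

Distribute over the terms of R1 (each basis-blade product reordered to ascending indices, repeated generators contracted through their squares):
(8*γ1) R2 = 224/15 - 704/75*γ12
(28/5*γ2) R2 = 2464/375 - 784/75*γ12
Summing the partial products and collecting blades:
Answer: 2688/125 - 496/25*γ12


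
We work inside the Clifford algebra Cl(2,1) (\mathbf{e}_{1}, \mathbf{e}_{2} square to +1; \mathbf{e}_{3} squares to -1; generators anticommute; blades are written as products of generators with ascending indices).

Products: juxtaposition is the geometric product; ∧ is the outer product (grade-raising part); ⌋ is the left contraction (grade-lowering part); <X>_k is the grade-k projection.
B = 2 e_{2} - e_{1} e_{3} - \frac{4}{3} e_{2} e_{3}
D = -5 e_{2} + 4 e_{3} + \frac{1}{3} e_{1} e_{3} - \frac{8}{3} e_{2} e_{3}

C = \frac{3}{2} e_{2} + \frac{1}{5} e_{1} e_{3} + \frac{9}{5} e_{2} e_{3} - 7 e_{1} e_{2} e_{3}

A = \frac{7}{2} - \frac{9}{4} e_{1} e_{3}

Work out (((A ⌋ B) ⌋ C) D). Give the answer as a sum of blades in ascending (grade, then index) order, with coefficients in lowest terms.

step 1: \frac{9}{4} + 7 e_{2} - \frac{7}{2} e_{1} e_{3} - \frac{14}{3} e_{2} e_{3}
step 2: \frac{7}{5} + \frac{98}{3} e_{1} - \frac{169}{8} e_{2} + \frac{63}{5} e_{3} + \frac{989}{20} e_{1} e_{3} + \frac{81}{20} e_{2} e_{3} - \frac{63}{4} e_{1} e_{2} e_{3}
step 3: \frac{7309}{120} - \frac{758}{5} e_{1} - \frac{1031}{20} e_{2} + \frac{16753}{180} e_{3} - \frac{4671}{20} e_{1} e_{2} + \frac{3143}{60} e_{1} e_{3} - \frac{757}{30} e_{2} e_{3} + \frac{12037}{72} e_{1} e_{2} e_{3}
Answer: \frac{7309}{120} - \frac{758}{5} e_{1} - \frac{1031}{20} e_{2} + \frac{16753}{180} e_{3} - \frac{4671}{20} e_{1} e_{2} + \frac{3143}{60} e_{1} e_{3} - \frac{757}{30} e_{2} e_{3} + \frac{12037}{72} e_{1} e_{2} e_{3}


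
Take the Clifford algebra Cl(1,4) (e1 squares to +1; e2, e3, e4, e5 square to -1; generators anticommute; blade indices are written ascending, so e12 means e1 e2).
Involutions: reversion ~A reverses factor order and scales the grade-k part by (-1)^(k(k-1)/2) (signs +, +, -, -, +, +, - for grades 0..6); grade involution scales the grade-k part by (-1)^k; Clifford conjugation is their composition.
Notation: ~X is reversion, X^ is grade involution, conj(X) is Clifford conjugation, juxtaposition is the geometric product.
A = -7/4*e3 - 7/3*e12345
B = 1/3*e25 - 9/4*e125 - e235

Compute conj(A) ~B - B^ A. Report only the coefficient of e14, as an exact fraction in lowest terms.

first term: 7/3*e14 + 7/4*e25 - 21/4*e34 + 7/9*e134 + 7/12*e235 + 63/16*e1235
second term: -7/3*e14 - 7/4*e25 + 21/4*e34 + 7/9*e134 + 7/12*e235 + 63/16*e1235
Answer: 14/3


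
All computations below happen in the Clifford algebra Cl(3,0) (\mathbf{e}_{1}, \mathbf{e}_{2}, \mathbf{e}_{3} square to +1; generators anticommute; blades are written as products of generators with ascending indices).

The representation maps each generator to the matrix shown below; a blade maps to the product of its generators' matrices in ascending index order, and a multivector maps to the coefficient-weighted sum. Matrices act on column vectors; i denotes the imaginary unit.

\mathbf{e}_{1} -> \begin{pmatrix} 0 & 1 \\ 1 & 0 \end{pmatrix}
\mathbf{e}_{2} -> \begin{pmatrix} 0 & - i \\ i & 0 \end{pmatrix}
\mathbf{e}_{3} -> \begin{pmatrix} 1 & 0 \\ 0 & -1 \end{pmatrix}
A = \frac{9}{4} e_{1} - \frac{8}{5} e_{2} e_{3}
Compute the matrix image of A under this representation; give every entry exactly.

Bivector images (products of the table entries): rho(e_{2} e_{3}) = rho(\mathbf{e}_{2})rho(\mathbf{e}_{3}) = \begin{pmatrix} 0 & i \\ i & 0 \end{pmatrix}.
M = (\frac{9}{4})*rho(e_{1}) + (-\frac{8}{5})*rho(e_{2} e_{3}), summed entrywise:
Answer: \begin{pmatrix} 0 & \frac{9}{4} - \frac{8 i}{5} \\ \frac{9}{4} - \frac{8 i}{5} & 0 \end{pmatrix}


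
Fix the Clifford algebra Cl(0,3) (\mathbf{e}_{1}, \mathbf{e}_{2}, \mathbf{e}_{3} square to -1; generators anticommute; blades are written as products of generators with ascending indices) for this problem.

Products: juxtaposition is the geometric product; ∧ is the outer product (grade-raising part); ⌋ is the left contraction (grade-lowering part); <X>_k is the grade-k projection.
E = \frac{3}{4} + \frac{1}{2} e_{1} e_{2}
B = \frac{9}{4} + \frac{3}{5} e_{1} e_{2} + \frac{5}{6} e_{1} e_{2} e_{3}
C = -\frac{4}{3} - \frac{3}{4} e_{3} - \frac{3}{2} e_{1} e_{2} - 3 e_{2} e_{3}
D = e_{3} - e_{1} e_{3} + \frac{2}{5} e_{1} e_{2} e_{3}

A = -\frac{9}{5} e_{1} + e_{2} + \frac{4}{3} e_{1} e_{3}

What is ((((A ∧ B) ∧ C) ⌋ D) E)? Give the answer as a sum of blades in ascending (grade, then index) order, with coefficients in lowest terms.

step 1: -\frac{81}{20} e_{1} + \frac{9}{4} e_{2} + 3 e_{1} e_{3}
step 2: \frac{27}{5} e_{1} - 3 e_{2} - \frac{77}{80} e_{1} e_{3} - \frac{27}{16} e_{2} e_{3} + \frac{243}{20} e_{1} e_{2} e_{3}
step 3: \frac{1559}{400} + \frac{27}{40} e_{1} - \frac{77}{200} e_{2} + \frac{27}{5} e_{3} - \frac{6}{5} e_{1} e_{3} - \frac{54}{25} e_{2} e_{3}
step 4: \frac{4677}{1600} + \frac{251}{800} e_{1} - \frac{501}{800} e_{2} + \frac{81}{20} e_{3} + \frac{1559}{800} e_{1} e_{2} - \frac{99}{50} e_{1} e_{3} - \frac{51}{50} e_{2} e_{3} + \frac{27}{10} e_{1} e_{2} e_{3}
Answer: \frac{4677}{1600} + \frac{251}{800} e_{1} - \frac{501}{800} e_{2} + \frac{81}{20} e_{3} + \frac{1559}{800} e_{1} e_{2} - \frac{99}{50} e_{1} e_{3} - \frac{51}{50} e_{2} e_{3} + \frac{27}{10} e_{1} e_{2} e_{3}


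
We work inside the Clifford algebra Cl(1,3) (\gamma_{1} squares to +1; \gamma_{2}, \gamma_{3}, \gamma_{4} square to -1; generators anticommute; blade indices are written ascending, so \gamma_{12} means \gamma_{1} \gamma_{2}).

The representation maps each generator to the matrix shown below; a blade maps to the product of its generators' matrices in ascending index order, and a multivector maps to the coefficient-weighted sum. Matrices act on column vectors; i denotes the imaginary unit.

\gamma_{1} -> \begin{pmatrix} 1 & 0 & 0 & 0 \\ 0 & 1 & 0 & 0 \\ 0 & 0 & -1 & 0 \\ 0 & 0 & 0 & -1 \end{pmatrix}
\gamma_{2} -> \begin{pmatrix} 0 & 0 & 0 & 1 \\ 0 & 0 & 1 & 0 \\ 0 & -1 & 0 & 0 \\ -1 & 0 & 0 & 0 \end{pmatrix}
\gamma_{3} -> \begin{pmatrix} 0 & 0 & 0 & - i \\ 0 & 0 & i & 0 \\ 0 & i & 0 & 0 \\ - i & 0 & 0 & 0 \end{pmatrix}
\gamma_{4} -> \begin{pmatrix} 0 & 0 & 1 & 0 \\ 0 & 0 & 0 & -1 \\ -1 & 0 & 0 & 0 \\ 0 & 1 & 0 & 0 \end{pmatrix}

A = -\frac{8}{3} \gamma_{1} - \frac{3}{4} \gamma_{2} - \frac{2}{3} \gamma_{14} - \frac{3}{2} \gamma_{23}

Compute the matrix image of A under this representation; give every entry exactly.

Bivector images (products of the table entries): rho(\gamma_{14}) = rho(\gamma_{1})rho(\gamma_{4}) = \begin{pmatrix} 0 & 0 & 1 & 0 \\ 0 & 0 & 0 & -1 \\ 1 & 0 & 0 & 0 \\ 0 & -1 & 0 & 0 \end{pmatrix}; rho(\gamma_{23}) = rho(\gamma_{2})rho(\gamma_{3}) = \begin{pmatrix} - i & 0 & 0 & 0 \\ 0 & i & 0 & 0 \\ 0 & 0 & - i & 0 \\ 0 & 0 & 0 & i \end{pmatrix}.
M = (-\frac{8}{3})*rho(\gamma_{1}) + (-\frac{3}{4})*rho(\gamma_{2}) + (-\frac{2}{3})*rho(\gamma_{14}) + (-\frac{3}{2})*rho(\gamma_{23}), summed entrywise:
Answer: \begin{pmatrix} - \frac{8}{3} + \frac{3 i}{2} & 0 & - \frac{2}{3} & - \frac{3}{4} \\ 0 & - \frac{8}{3} - \frac{3 i}{2} & - \frac{3}{4} & \frac{2}{3} \\ - \frac{2}{3} & \frac{3}{4} & \frac{8}{3} + \frac{3 i}{2} & 0 \\ \frac{3}{4} & \frac{2}{3} & 0 & \frac{8}{3} - \frac{3 i}{2} \end{pmatrix}


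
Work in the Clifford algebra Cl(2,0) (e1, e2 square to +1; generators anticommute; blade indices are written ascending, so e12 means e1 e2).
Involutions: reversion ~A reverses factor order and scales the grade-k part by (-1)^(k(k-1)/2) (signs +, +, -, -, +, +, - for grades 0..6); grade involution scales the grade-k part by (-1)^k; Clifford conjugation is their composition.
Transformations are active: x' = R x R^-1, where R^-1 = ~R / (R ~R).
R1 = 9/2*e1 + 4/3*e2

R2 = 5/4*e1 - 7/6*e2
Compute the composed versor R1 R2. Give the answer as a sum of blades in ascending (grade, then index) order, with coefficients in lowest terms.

Distribute over the terms of R1 (each basis-blade product reordered to ascending indices, repeated generators contracted through their squares):
(9/2*e1) R2 = 45/8 - 21/4*e12
(4/3*e2) R2 = -14/9 - 5/3*e12
Summing the partial products and collecting blades:
Answer: 293/72 - 83/12*e12


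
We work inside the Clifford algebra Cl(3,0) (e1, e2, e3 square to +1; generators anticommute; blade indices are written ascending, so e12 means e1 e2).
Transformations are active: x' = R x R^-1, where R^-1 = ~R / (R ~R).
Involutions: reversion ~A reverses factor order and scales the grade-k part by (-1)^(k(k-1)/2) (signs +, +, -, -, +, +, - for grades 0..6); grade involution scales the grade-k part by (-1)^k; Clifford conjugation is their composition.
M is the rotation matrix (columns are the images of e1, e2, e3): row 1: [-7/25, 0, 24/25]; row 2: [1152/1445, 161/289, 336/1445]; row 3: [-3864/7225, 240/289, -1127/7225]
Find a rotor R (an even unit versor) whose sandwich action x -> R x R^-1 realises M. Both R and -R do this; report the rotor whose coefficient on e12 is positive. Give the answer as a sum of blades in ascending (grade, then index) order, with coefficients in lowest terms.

Method: write R = a + b12*e12 + b13*e13 + b23*e23 with a^2 + b12^2 + b13^2 + b23^2 = 1 (so R^-1 = ~R). Expanding the columns R e_j ~R gives tr M = 4a^2 - 1 and, from the antisymmetric part, M21 - M12 = -4a*b12, M13 - M31 = 4a*b13, M32 - M23 = -4a*b23.
Here tr M = 35/289, so a^2 = (1 + tr M)/4 = 81/289 and a = ±9/17. Taking a = 9/17: M21 - M12 = 1152/1445, M13 - M31 = 432/289, M32 - M23 = 864/1445, giving b12 = -32/85, b13 = 12/17, b23 = -24/85, i.e. R = 9/17 - 32/85*e12 + 12/17*e13 - 24/85*e23.
Its e12 coefficient is negative, so report the other preimage -R.
Answer: -9/17 + 32/85*e12 - 12/17*e13 + 24/85*e23. Why the constraint matters: R and -R act identically through the sandwich — M has trace 35/289 either way — so only the sign condition on e12 picks one of the two preimages.


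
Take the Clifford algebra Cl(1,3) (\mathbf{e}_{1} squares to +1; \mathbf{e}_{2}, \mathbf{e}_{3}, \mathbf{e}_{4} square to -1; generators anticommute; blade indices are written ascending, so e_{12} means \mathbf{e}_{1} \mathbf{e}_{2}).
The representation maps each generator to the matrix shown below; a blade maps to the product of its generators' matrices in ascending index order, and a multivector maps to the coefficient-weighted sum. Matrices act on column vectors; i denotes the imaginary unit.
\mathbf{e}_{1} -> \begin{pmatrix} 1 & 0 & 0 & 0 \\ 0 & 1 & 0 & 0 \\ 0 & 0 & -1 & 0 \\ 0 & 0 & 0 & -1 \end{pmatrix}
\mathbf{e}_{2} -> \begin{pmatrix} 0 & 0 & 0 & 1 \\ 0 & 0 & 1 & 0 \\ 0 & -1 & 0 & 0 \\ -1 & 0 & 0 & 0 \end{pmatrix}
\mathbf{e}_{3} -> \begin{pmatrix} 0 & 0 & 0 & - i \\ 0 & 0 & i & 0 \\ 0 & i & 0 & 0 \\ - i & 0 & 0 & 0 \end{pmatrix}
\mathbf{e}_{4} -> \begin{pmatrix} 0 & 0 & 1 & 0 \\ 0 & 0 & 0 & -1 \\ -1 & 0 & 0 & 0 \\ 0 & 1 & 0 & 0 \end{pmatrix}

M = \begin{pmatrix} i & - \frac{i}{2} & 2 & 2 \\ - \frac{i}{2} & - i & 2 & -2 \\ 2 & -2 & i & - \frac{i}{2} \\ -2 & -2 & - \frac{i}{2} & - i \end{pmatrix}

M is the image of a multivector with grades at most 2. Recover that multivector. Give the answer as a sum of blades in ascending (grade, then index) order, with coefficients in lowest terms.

Method: the blade images are trace-orthogonal — tr(rho(e_A) rho(e_B)^-1) = 4 if A = B and 0 otherwise — and rho(e_A)^-1 = (e_A)^2 * rho(e_A) with (e_A)^2 = +1 or -1, so the coefficient of e_A in the preimage is (e_A)^2 * tr(M rho(e_A))/4.
Nonzero projections over blades of grade <= 2: e_{2}: (e_{2})^2 = -1, tr(M rho(e_{2})) = -8, coefficient 2; e_{14}: (e_{14})^2 = +1, tr(M rho(e_{14})) = 8, coefficient 2; e_{23}: (e_{23})^2 = -1, tr(M rho(e_{23})) = 4, coefficient -1; e_{34}: (e_{34})^2 = -1, tr(M rho(e_{34})) = -2, coefficient \frac{1}{2}. Every other blade of grade <= 2 projects to 0.
Answer: 2 e_{2} + 2 e_{14} - e_{23} + \frac{1}{2} e_{34}


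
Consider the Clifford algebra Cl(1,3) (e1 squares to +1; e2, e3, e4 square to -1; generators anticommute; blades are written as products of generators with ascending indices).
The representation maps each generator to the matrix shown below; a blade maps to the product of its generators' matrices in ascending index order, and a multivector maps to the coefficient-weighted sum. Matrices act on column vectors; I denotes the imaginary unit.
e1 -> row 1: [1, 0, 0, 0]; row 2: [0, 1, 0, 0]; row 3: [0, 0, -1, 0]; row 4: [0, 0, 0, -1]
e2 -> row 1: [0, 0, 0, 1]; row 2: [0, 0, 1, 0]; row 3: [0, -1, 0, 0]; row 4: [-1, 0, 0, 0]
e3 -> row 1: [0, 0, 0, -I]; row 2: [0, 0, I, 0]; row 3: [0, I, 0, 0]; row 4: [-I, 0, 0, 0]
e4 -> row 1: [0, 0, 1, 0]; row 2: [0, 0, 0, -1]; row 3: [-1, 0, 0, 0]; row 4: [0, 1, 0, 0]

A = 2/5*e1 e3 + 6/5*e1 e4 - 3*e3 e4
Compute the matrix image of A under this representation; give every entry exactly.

Bivector images (products of the table entries): rho(e1 e3) = rho(e1)rho(e3) = row 1: [0, 0, 0, -I]; row 2: [0, 0, I, 0]; row 3: [0, -I, 0, 0]; row 4: [I, 0, 0, 0]; rho(e1 e4) = rho(e1)rho(e4) = row 1: [0, 0, 1, 0]; row 2: [0, 0, 0, -1]; row 3: [1, 0, 0, 0]; row 4: [0, -1, 0, 0]; rho(e3 e4) = rho(e3)rho(e4) = row 1: [0, -I, 0, 0]; row 2: [-I, 0, 0, 0]; row 3: [0, 0, 0, -I]; row 4: [0, 0, -I, 0].
M = (2/5)*rho(e1 e3) + (6/5)*rho(e1 e4) + (-3)*rho(e3 e4), summed entrywise:
Answer: row 1: [0, 3*I, 6/5, -2*I/5]; row 2: [3*I, 0, 2*I/5, -6/5]; row 3: [6/5, -2*I/5, 0, 3*I]; row 4: [2*I/5, -6/5, 3*I, 0]


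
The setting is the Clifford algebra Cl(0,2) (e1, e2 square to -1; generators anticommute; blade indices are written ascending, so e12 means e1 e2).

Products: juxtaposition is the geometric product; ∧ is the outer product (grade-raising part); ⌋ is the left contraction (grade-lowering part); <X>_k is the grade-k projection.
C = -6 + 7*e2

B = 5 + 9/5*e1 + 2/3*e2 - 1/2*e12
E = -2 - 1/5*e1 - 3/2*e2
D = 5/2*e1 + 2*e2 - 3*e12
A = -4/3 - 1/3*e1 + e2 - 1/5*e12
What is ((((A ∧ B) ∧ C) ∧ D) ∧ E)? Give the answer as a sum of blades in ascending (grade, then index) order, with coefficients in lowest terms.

step 1: -20/3 - 61/15*e1 + 37/9*e2 - 106/45*e12
step 2: 40 + 122/5*e1 - 214/3*e2 - 43/3*e12
step 3: 100*e1 + 80*e2 + 1607/15*e12
step 4: -200*e1 - 160*e2 - 5224/15*e12
Answer: -200*e1 - 160*e2 - 5224/15*e12


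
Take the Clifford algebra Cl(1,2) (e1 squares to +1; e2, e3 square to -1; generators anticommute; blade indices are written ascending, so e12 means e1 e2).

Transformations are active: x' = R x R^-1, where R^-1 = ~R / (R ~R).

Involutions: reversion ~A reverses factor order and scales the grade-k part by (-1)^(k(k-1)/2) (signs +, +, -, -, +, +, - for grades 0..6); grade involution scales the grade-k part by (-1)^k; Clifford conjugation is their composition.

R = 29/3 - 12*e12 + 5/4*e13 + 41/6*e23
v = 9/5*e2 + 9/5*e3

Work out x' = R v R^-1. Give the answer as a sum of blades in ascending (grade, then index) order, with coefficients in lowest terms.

~R = 29/3 + 12*e12 - 5/4*e13 - 41/6*e23, and R ~R = -781/144, so R^-1 = ~R / (-781/144).
R v = 387/20*e1 + 51/10*e2 + 297/10*e3 - 477/20*e123
Answer: -34668/3905*e1 - 35091/3905*e2 - 1665/781*e3


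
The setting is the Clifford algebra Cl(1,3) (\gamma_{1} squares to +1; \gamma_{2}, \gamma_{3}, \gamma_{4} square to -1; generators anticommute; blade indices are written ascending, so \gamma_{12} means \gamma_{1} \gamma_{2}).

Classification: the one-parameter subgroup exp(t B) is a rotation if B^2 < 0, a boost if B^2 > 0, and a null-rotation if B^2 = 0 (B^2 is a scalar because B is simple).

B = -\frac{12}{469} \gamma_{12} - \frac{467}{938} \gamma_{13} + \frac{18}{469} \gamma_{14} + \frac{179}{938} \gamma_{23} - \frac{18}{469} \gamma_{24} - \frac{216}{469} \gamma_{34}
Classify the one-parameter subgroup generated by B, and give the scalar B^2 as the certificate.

B^2 term by term: the squares give (-\frac{12}{469})^2*(\gamma_{12})^2 + (-\frac{467}{938})^2*(\gamma_{13})^2 + (\frac{18}{469})^2*(\gamma_{14})^2 + (\frac{179}{938})^2*(\gamma_{23})^2 + (-\frac{18}{469})^2*(\gamma_{24})^2 + (-\frac{216}{469})^2*(\gamma_{34})^2 = \frac{144}{219961}*(+1) + \frac{218089}{879844}*(+1) + \frac{324}{219961}*(+1) + \frac{32041}{879844}*(-1) + \frac{324}{219961}*(-1) + \frac{46656}{219961}*(-1) = 0 (each basis 2-blade squares to minus the product of its generators' squares); cross terms between blades sharing an index anticommute and cancel; the commuting (index-disjoint) pairs give grade-4 terms 2*c*c'*(blade product), which cancel blade by blade — \gamma_{1234}: \frac{5184}{219961} - \frac{8406}{219961} + \frac{3222}{219961} = 0 — confirming B is simple. So B^2 = 0.
Answer: null-rotation, certificate B^2 = 0. Key observation: B^2 = 0 is a conjugation invariant, so its sign decides the class regardless of the surface form of B.


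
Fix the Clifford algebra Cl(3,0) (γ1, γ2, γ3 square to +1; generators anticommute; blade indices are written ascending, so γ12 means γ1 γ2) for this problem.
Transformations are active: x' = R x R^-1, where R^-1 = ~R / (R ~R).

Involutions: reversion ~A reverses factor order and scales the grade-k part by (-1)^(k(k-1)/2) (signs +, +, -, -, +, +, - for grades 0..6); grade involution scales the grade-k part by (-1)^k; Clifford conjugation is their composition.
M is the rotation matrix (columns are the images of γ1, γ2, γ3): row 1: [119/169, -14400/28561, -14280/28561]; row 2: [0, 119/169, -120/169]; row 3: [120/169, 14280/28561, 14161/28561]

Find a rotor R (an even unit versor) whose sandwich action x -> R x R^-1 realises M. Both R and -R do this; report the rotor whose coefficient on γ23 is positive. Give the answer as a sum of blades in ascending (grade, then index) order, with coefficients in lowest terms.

Method: write R = a + b12*γ12 + b13*γ13 + b23*γ23 with a^2 + b12^2 + b13^2 + b23^2 = 1 (so R^-1 = ~R). Expanding the columns R e_j ~R gives tr M = 4a^2 - 1 and, from the antisymmetric part, M21 - M12 = -4a*b12, M13 - M31 = 4a*b13, M32 - M23 = -4a*b23.
Here tr M = 54383/28561, so a^2 = (1 + tr M)/4 = 20736/28561 and a = ±144/169. Taking a = 144/169: M21 - M12 = 14400/28561, M13 - M31 = -34560/28561, M32 - M23 = 34560/28561, giving b12 = -25/169, b13 = -60/169, b23 = -60/169, i.e. R = 144/169 - 25/169*γ12 - 60/169*γ13 - 60/169*γ23.
Its γ23 coefficient is negative, so report the other preimage -R.
Answer: -144/169 + 25/169*γ12 + 60/169*γ13 + 60/169*γ23. Uniqueness: Spin(3) -> SO(3) maps R and -R to the same rotation of trace 54383/28561; fixing the sign of the γ23 coefficient removes the ambiguity.


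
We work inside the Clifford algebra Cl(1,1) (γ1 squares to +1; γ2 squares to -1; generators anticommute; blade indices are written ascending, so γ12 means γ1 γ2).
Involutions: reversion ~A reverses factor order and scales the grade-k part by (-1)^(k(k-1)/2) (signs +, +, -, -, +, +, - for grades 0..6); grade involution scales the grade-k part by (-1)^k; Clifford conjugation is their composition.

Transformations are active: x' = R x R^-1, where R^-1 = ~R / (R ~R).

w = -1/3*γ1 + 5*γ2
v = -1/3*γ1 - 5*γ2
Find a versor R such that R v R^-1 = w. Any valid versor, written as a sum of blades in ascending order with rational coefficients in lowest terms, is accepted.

Take R = v + w = -2/3*γ1. Because q(v) = q(w) = -224/9, conjugation by R sends v exactly to w.
Answer: -2/3*γ1


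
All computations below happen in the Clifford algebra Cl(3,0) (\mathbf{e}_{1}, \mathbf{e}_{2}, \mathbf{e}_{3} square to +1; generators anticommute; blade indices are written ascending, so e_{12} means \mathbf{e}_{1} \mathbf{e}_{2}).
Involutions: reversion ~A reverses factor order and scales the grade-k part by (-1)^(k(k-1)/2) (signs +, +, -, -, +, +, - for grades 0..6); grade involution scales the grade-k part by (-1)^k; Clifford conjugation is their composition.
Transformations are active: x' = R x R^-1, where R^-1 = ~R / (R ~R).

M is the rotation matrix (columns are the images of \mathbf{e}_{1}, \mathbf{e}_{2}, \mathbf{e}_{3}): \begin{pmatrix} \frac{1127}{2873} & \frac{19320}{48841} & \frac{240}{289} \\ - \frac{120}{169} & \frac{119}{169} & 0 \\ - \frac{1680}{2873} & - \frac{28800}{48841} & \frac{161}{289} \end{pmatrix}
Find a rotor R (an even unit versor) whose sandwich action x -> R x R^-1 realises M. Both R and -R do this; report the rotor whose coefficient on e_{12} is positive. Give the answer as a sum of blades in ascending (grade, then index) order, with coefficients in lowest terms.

Method: write R = a + b12*e_{12} + b13*e_{13} + b23*e_{23} with a^2 + b12^2 + b13^2 + b23^2 = 1 (so R^-1 = ~R). Expanding the columns R e_j ~R gives tr M = 4a^2 - 1 and, from the antisymmetric part, M21 - M12 = -4a*b12, M13 - M31 = 4a*b13, M32 - M23 = -4a*b23.
Here tr M = \frac{80759}{48841}, so a^2 = (1 + tr M)/4 = \frac{32400}{48841} and a = ±\frac{180}{221}. Taking a = \frac{180}{221}: M21 - M12 = -\frac{54000}{48841}, M13 - M31 = \frac{69120}{48841}, M32 - M23 = -\frac{28800}{48841}, giving b12 = \frac{75}{221}, b13 = \frac{96}{221}, b23 = \frac{40}{221}, i.e. R = \frac{180}{221} + \frac{75}{221} e_{12} + \frac{96}{221} e_{13} + \frac{40}{221} e_{23}.
Its e_{12} coefficient is already positive.
Answer: \frac{180}{221} + \frac{75}{221} e_{12} + \frac{96}{221} e_{13} + \frac{40}{221} e_{23}. Uniqueness: Spin(3) -> SO(3) maps R and -R to the same rotation of trace \frac{80759}{48841}; fixing the sign of the e_{12} coefficient removes the ambiguity.


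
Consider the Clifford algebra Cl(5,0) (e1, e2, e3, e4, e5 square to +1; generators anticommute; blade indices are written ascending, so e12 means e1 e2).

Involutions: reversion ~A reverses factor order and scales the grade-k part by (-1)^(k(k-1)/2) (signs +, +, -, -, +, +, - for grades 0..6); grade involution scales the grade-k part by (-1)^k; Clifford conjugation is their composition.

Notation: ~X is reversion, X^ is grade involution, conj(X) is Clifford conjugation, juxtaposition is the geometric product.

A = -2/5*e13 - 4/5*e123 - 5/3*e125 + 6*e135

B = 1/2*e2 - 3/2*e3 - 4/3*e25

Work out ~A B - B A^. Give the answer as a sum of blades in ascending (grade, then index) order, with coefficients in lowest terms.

first term: 73/45*e1 - 6/5*e12 - 2/5*e13 - 59/6*e15 + 39/5*e123 + 16/15*e135 + 1/30*e1235
second term: 73/45*e1 - 6/5*e12 - 2/5*e13 - 59/6*e15 - 39/5*e123 - 16/15*e135 - 1/30*e1235
Answer: 78/5*e123 + 32/15*e135 + 1/15*e1235


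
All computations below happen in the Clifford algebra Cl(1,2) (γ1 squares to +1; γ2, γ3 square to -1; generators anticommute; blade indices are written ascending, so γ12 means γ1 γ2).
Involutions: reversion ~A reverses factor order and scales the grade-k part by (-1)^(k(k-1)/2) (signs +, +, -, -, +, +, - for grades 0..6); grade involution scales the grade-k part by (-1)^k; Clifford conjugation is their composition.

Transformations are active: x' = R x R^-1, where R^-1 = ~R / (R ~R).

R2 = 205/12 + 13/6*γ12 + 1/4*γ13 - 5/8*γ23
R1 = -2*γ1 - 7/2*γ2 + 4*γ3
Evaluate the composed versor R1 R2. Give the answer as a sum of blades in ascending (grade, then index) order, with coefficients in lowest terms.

Distribute over the terms of R1 (each basis-blade product reordered to ascending indices, repeated generators contracted through their squares):
(-2*γ1) R2 = -205/6*γ1 - 13/3*γ2 - 1/2*γ3 + 5/4*γ123
(-7/2*γ2) R2 = -91/12*γ1 - 1435/24*γ2 - 35/16*γ3 + 7/8*γ123
(4*γ3) R2 = γ1 - 5/2*γ2 + 205/3*γ3 + 26/3*γ123
Summing the partial products and collecting blades:
Answer: -163/4*γ1 - 533/8*γ2 + 3151/48*γ3 + 259/24*γ123


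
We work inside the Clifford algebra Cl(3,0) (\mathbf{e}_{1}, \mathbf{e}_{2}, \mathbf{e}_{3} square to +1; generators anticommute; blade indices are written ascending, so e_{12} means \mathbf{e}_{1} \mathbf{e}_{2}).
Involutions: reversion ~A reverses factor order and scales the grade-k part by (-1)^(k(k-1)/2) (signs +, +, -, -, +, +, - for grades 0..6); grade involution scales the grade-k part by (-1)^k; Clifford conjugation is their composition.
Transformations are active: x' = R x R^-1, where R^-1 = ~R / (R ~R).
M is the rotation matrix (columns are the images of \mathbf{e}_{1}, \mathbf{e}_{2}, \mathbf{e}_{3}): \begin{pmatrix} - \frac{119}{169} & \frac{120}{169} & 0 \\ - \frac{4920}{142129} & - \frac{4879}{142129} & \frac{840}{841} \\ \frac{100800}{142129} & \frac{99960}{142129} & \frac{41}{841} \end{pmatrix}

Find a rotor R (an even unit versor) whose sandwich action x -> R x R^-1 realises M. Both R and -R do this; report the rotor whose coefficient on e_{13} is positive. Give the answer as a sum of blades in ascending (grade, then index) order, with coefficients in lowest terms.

Method: write R = a + b12*e_{12} + b13*e_{13} + b23*e_{23} with a^2 + b12^2 + b13^2 + b23^2 = 1 (so R^-1 = ~R). Expanding the columns R e_j ~R gives tr M = 4a^2 - 1 and, from the antisymmetric part, M21 - M12 = -4a*b12, M13 - M31 = 4a*b13, M32 - M23 = -4a*b23.
Here tr M = -\frac{98029}{142129}, so a^2 = (1 + tr M)/4 = \frac{11025}{142129} and a = ±\frac{105}{377}. Taking a = \frac{105}{377}: M21 - M12 = -\frac{105840}{142129}, M13 - M31 = -\frac{100800}{142129}, M32 - M23 = -\frac{42000}{142129}, giving b12 = \frac{252}{377}, b13 = -\frac{240}{377}, b23 = \frac{100}{377}, i.e. R = \frac{105}{377} + \frac{252}{377} e_{12} - \frac{240}{377} e_{13} + \frac{100}{377} e_{23}.
Its e_{13} coefficient is negative, so report the other preimage -R.
Answer: -\frac{105}{377} - \frac{252}{377} e_{12} + \frac{240}{377} e_{13} - \frac{100}{377} e_{23}. Sheet selection: the two-to-one cover makes ±R indistinguishable at the matrix level (trace -\frac{98029}{142129}), so uniqueness comes from the required sign on e_{13}.


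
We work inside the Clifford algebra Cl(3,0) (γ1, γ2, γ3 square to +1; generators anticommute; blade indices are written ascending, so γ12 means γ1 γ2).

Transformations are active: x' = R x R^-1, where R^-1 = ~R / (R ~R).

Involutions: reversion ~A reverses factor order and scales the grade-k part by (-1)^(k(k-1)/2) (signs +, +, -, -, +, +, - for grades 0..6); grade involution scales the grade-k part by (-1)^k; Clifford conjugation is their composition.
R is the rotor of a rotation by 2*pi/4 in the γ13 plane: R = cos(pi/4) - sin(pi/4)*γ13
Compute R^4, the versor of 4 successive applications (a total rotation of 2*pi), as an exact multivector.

Rotor phase runs at HALF the rotation angle; powers of one rotor simply add phase, so after 4 steps in γ13 the phase is 4*pi/4 = pi and R^4 = cos(pi) - sin(pi)*γ13.
cos(pi) = -1 and sin(pi) = 0, so R^4 = -1. The total rotation 2*pi is 1 full turn, so every vector returns to itself, yet the rotor is -1, on the OTHER sheet of the double cover (an odd number of 2*pi turns).
Answer: -1


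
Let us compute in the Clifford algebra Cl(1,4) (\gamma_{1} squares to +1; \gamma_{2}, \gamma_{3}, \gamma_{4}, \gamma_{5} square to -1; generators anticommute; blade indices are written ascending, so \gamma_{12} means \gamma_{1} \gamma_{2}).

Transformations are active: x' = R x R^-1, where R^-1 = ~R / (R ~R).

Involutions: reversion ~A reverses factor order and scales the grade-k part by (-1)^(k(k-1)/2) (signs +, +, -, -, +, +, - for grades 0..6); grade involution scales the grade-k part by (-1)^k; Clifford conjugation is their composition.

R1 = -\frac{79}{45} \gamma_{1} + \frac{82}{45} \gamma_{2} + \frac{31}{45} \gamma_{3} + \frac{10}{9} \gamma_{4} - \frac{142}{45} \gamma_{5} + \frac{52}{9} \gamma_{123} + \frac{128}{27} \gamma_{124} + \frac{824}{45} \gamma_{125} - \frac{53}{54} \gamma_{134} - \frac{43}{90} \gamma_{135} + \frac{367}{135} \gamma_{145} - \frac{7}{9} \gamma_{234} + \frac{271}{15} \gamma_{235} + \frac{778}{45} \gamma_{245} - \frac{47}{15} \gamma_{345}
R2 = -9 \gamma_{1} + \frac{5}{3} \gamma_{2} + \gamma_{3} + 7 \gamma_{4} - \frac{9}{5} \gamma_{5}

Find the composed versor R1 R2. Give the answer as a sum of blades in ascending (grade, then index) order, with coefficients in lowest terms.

Distribute over the terms of R2 (each basis-blade product reordered to ascending indices, repeated generators contracted through their squares):
R1 (-9 \gamma_{1}) = \frac{79}{5} + \frac{82}{5} \gamma_{12} + \frac{31}{5} \gamma_{13} + 10 \gamma_{14} - \frac{142}{5} \gamma_{15} - 52 \gamma_{23} - \frac{128}{3} \gamma_{24} - \frac{824}{5} \gamma_{25} + \frac{53}{6} \gamma_{34} + \frac{43}{10} \gamma_{35} - \frac{367}{15} \gamma_{45} - 7 \gamma_{1234} + \frac{813}{5} \gamma_{1235} + \frac{778}{5} \gamma_{1245} - \frac{141}{5} \gamma_{1345}
R1 (\frac{5}{3} \gamma_{2}) = -\frac{82}{27} - \frac{79}{27} \gamma_{12} + \frac{260}{27} \gamma_{13} + \frac{640}{81} \gamma_{14} + \frac{824}{27} \gamma_{15} - \frac{31}{27} \gamma_{23} - \frac{50}{27} \gamma_{24} + \frac{142}{27} \gamma_{25} + \frac{35}{27} \gamma_{34} - \frac{271}{9} \gamma_{35} - \frac{778}{27} \gamma_{45} - \frac{265}{162} \gamma_{1234} - \frac{43}{54} \gamma_{1235} + \frac{367}{81} \gamma_{1245} + \frac{47}{9} \gamma_{2345}
R1 (\gamma_{3}) = -\frac{31}{45} - \frac{52}{9} \gamma_{12} - \frac{79}{45} \gamma_{13} - \frac{53}{54} \gamma_{14} - \frac{43}{90} \gamma_{15} + \frac{82}{45} \gamma_{23} - \frac{7}{9} \gamma_{24} + \frac{271}{15} \gamma_{25} - \frac{10}{9} \gamma_{34} + \frac{142}{45} \gamma_{35} + \frac{47}{15} \gamma_{45} - \frac{128}{27} \gamma_{1234} - \frac{824}{45} \gamma_{1235} + \frac{367}{135} \gamma_{1345} + \frac{778}{45} \gamma_{2345}
R1 (7 \gamma_{4}) = -\frac{70}{9} - \frac{896}{27} \gamma_{12} + \frac{371}{54} \gamma_{13} - \frac{553}{45} \gamma_{14} + \frac{2569}{135} \gamma_{15} + \frac{49}{9} \gamma_{23} + \frac{574}{45} \gamma_{24} + \frac{5446}{45} \gamma_{25} + \frac{217}{45} \gamma_{34} - \frac{329}{15} \gamma_{35} + \frac{994}{45} \gamma_{45} + \frac{364}{9} \gamma_{1234} - \frac{5768}{45} \gamma_{1245} + \frac{301}{90} \gamma_{1345} - \frac{1897}{15} \gamma_{2345}
R1 (-\frac{9}{5} \gamma_{5}) = -\frac{142}{25} + \frac{824}{25} \gamma_{12} - \frac{43}{50} \gamma_{13} + \frac{367}{75} \gamma_{14} + \frac{79}{25} \gamma_{15} + \frac{813}{25} \gamma_{23} + \frac{778}{25} \gamma_{24} - \frac{82}{25} \gamma_{25} - \frac{141}{25} \gamma_{34} - \frac{31}{25} \gamma_{35} - 2 \gamma_{45} - \frac{52}{5} \gamma_{1235} - \frac{128}{15} \gamma_{1245} + \frac{53}{30} \gamma_{1345} + \frac{7}{5} \gamma_{2345}
Summing the partial products and collecting blades:
Answer: -\frac{934}{675} + \frac{1681}{225} \gamma_{12} + \frac{4519}{225} \gamma_{13} + \frac{38573}{4050} \gamma_{14} + \frac{32171}{1350} \gamma_{15} - \frac{9019}{675} \gamma_{23} - \frac{959}{675} \gamma_{24} - \frac{16019}{675} \gamma_{25} + \frac{11071}{1350} \gamma_{34} - \frac{20623}{450} \gamma_{35} - \frac{4058}{135} \gamma_{45} + \frac{4385}{162} \gamma_{1234} + \frac{7187}{54} \gamma_{1235} + \frac{1897}{81} \gamma_{1245} - \frac{550}{27} \gamma_{1345} - \frac{923}{9} \gamma_{2345}


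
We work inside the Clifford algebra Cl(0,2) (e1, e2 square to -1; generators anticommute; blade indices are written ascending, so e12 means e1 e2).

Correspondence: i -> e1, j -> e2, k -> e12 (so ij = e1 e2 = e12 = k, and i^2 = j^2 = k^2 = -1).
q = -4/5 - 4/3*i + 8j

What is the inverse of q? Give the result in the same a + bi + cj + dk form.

In blades: q = -4/5 - 4/3*e1 + 8*e2.
With qbar = -4/5 + 4/3*e1 - 8*e2 (scalar fixed, mapped units negated), q qbar = 14944/225 (the sum of squared coefficients), so q^-1 = qbar / (14944/225) = -45/3736 + 75/3736*e1 - 225/1868*e2; translating back:
Answer: -45/3736 + 75/3736*i - 225/1868*j


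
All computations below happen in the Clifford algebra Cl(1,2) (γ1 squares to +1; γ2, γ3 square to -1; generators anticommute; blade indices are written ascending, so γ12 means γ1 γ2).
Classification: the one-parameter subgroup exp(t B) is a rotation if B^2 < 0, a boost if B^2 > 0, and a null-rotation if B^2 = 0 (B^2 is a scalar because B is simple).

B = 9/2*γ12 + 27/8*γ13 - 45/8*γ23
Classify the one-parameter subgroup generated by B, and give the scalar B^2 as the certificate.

B^2 term by term: the squares give (9/2)^2*(γ12)^2 + (27/8)^2*(γ13)^2 + (-45/8)^2*(γ23)^2 = 81/4*(+1) + 729/64*(+1) + 2025/64*(-1) = 0 (each basis 2-blade squares to minus the product of its generators' squares); cross terms between blades sharing an index anticommute and cancel. So B^2 = 0.
Answer: null-rotation, certificate B^2 = 0. Note: conjugating B changes its blade decomposition but never the scalar B^2 = 0, whose sign settles the classification.


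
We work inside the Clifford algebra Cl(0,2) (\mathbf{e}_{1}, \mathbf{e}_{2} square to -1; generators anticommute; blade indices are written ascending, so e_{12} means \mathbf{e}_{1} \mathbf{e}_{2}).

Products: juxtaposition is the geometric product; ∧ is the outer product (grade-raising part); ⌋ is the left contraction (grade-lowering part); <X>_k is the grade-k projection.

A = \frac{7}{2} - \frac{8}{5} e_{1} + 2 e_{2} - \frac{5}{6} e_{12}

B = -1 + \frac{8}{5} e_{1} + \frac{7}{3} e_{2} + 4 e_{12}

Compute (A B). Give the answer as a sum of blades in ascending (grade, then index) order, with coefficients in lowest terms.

step 1: -\frac{341}{150} + \frac{1543}{90} e_{1} + \frac{337}{30} e_{2} + \frac{79}{10} e_{12}
Answer: -\frac{341}{150} + \frac{1543}{90} e_{1} + \frac{337}{30} e_{2} + \frac{79}{10} e_{12}


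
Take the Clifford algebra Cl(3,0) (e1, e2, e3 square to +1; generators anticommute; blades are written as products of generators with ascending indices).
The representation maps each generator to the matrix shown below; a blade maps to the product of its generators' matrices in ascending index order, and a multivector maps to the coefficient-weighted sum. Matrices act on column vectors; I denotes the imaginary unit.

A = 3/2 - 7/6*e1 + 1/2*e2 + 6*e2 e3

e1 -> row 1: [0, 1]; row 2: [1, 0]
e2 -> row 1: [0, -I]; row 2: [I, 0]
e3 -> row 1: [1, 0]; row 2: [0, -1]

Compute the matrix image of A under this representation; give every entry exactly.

Bivector images (products of the table entries): rho(e2 e3) = rho(e2)rho(e3) = row 1: [0, I]; row 2: [I, 0].
M = (3/2)*1 + (-7/6)*rho(e1) + (1/2)*rho(e2) + (6)*rho(e2 e3), summed entrywise (1 is the identity matrix):
Answer: row 1: [3/2, -7/6 + 11*I/2]; row 2: [-7/6 + 13*I/2, 3/2]


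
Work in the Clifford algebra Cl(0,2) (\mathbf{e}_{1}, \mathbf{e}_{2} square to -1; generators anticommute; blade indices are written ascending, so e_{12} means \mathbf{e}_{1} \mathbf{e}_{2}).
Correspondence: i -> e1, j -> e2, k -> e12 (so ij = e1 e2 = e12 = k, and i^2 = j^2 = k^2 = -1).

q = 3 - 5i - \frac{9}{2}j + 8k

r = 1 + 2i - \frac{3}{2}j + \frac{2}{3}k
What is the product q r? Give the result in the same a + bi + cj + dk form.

In blades: q = 3 - 5 e_{1} - \frac{9}{2} e_{2} + 8 e_{12}, r = 1 + 2 e_{1} - \frac{3}{2} e_{2} + \frac{2}{3} e_{12}.
Distribute q over r term by term (generator squares from the signature, products reordered to ascending indices): (3)*r = 3 + 6 e_{1} - \frac{9}{2} e_{2} + 2 e_{12}; (-5 e_{1})*r = 10 - 5 e_{1} + \frac{10}{3} e_{2} + \frac{15}{2} e_{12}; (-\frac{9}{2} e_{2})*r = -\frac{27}{4} - 3 e_{1} - \frac{9}{2} e_{2} + 9 e_{12}; (8 e_{12})*r = -\frac{16}{3} + 12 e_{1} + 16 e_{2} + 8 e_{12}.
Sum: \frac{11}{12} + 10 e_{1} + \frac{31}{3} e_{2} + \frac{53}{2} e_{12}; translating back through the correspondence:
Answer: \frac{11}{12} + 10i + \frac{31}{3}j + \frac{53}{2}k


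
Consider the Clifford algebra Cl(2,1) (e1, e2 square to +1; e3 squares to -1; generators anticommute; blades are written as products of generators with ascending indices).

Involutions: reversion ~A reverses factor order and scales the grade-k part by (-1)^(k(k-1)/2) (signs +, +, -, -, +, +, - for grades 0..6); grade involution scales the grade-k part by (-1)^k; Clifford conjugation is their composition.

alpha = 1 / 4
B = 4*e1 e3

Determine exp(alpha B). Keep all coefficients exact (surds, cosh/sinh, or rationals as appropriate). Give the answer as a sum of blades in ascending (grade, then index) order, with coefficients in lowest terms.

B^2 = (4)^2*(e1 e3)^2 = 16*(+1) = 16 (a basis 2-blade squares to minus the product of its generators' squares).
B^2 = 16 — since the square is positive, the closed form is hyperbolic: l = 4, alpha*l = 1, so exp(alpha B) = cosh(1) + (sinh(1)/4)*B = cosh(1) + (sinh(1)/4)*B.
Answer: cosh(1) + sinh(1)*e1 e3


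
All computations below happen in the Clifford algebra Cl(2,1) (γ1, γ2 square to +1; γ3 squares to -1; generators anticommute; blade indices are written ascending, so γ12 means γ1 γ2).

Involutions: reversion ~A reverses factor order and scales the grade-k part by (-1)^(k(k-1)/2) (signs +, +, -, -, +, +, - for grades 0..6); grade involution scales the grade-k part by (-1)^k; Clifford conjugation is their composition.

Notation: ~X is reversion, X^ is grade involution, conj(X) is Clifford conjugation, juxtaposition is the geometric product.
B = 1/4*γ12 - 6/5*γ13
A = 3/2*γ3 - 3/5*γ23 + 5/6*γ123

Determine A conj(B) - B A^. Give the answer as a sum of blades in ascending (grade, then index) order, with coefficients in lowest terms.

first term: 9/5*γ1 - γ2 + 5/24*γ3 + 18/25*γ12 - 3/20*γ13 - 3/8*γ123
second term: -9/5*γ1 - γ2 + 5/24*γ3 + 18/25*γ12 - 3/20*γ13 - 3/8*γ123
Answer: 18/5*γ1


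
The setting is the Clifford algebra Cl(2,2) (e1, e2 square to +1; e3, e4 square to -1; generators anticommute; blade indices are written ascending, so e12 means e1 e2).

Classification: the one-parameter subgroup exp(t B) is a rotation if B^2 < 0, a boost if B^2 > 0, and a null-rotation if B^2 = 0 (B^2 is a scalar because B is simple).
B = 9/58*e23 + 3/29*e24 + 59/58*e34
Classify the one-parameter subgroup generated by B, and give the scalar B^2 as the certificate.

B^2 term by term: the squares give (9/58)^2*(e23)^2 + (3/29)^2*(e24)^2 + (59/58)^2*(e34)^2 = 81/3364*(+1) + 9/841*(+1) + 3481/3364*(-1) = -1 (each basis 2-blade squares to minus the product of its generators' squares); cross terms between blades sharing an index anticommute and cancel. So B^2 = -1.
Answer: rotation, certificate B^2 = -1. Because -1 is invariant under every versor sandwich, the classification follows from its sign alone.


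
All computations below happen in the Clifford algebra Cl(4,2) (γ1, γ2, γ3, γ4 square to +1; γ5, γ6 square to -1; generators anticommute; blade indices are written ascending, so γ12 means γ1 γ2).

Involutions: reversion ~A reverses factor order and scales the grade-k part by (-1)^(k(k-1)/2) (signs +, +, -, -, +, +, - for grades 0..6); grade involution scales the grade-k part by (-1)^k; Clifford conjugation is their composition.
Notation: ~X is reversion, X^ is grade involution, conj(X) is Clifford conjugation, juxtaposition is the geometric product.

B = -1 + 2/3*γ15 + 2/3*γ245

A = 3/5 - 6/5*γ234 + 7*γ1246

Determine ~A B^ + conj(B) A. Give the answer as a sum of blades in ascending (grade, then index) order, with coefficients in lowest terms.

first term: -3/5 + 2/5*γ15 - 4/5*γ35 - 14/3*γ156 - 6/5*γ234 - 2/5*γ245 - 7*γ1246 + 14/3*γ2456 - 4/5*γ12345
second term: -3/5 - 2/5*γ15 + 4/5*γ35 + 14/3*γ156 + 6/5*γ234 + 2/5*γ245 - 7*γ1246 + 14/3*γ2456 - 4/5*γ12345
Answer: -6/5 - 14*γ1246 + 28/3*γ2456 - 8/5*γ12345


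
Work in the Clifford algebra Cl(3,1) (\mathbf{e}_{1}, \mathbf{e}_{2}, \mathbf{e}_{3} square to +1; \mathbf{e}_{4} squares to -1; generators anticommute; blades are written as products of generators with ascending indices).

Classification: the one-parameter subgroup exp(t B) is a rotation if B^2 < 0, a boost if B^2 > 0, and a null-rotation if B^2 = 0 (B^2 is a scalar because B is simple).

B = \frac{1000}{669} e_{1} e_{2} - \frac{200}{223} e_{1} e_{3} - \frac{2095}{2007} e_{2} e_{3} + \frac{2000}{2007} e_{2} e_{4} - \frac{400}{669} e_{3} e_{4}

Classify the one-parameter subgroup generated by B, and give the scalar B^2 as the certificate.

B^2 term by term: the squares give (\frac{1000}{669})^2*(e_{1} e_{2})^2 + (-\frac{200}{223})^2*(e_{1} e_{3})^2 + (-\frac{2095}{2007})^2*(e_{2} e_{3})^2 + (\frac{2000}{2007})^2*(e_{2} e_{4})^2 + (-\frac{400}{669})^2*(e_{3} e_{4})^2 = \frac{1000000}{447561}*(-1) + \frac{40000}{49729}*(-1) + \frac{4389025}{4028049}*(-1) + \frac{4000000}{4028049}*(+1) + \frac{160000}{447561}*(+1) = -\frac{25}{9} (each basis 2-blade squares to minus the product of its generators' squares); cross terms between blades sharing an index anticommute and cancel; the commuting (index-disjoint) pairs give grade-4 terms 2*c*c'*(blade product), which cancel blade by blade — e_{1} e_{2} e_{3} e_{4}: -\frac{800000}{447561} + \frac{800000}{447561} = 0 — confirming B is simple. So B^2 = -\frac{25}{9}.
Answer: rotation, certificate B^2 = -\frac{25}{9}. Check the certificate: B^2 = -\frac{25}{9}, and that sign is decisive whatever form B takes.
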